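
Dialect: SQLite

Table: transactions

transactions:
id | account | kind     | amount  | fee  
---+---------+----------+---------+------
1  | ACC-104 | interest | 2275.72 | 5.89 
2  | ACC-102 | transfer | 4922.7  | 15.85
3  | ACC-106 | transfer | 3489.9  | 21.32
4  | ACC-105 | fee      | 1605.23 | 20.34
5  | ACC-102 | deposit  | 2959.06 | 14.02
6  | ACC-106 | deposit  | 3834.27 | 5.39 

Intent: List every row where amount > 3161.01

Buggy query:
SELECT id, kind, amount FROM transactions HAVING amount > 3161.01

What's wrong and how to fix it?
Bug: HAVING filters the output of aggregation, but this query has no GROUP BY and no aggregate functions, so SQLite rejects it (HAVING clause on a non-aggregate query); the condition here is per row

Fix: Replace HAVING with WHERE since the condition applies to individual rows

Corrected query:
SELECT id, kind, amount FROM transactions WHERE amount > 3161.01

Result:
id | kind     | amount 
---+----------+--------
2  | transfer | 4922.7 
3  | transfer | 3489.9 
6  | deposit  | 3834.27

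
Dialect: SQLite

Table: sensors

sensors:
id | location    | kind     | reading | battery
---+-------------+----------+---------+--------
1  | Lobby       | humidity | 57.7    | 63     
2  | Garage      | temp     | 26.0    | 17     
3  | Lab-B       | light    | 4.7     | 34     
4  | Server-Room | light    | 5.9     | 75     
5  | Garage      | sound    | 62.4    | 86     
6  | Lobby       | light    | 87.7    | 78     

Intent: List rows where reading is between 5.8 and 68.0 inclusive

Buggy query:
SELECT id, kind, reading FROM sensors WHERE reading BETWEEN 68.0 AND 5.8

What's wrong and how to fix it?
Bug: The bounds are reversed; BETWEEN a AND b requires a <= b to match anything

Fix: Write BETWEEN 5.8 AND 68.0

Corrected query:
SELECT id, kind, reading FROM sensors WHERE reading BETWEEN 5.8 AND 68.0

Result:
id | kind     | reading
---+----------+--------
1  | humidity | 57.7   
2  | temp     | 26     
4  | light    | 5.9    
5  | sound    | 62.4   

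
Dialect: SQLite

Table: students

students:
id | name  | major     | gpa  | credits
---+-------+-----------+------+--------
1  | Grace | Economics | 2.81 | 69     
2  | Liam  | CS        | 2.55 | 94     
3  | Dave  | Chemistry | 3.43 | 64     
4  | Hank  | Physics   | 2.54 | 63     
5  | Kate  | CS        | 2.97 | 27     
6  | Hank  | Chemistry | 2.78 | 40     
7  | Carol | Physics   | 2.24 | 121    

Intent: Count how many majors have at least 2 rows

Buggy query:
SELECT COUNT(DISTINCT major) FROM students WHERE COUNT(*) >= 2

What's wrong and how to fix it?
Bug: COUNT(*) cannot appear in WHERE; the per-group count doesn't exist yet

Fix: Group first with HAVING COUNT(*) >= 2, then COUNT the resulting groups

Corrected query:
SELECT COUNT(*) FROM (SELECT major FROM students GROUP BY major HAVING COUNT(*) >= 2)

Result:
COUNT(*)
--------
3       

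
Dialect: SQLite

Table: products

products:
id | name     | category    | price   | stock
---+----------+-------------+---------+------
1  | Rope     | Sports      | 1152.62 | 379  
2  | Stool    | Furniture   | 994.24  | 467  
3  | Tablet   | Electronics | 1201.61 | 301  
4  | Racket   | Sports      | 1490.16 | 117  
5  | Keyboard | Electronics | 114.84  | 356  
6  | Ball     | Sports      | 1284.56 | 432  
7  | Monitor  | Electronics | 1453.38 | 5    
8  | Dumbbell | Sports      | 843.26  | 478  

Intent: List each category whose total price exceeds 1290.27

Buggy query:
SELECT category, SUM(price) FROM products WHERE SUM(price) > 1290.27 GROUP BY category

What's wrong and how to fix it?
Bug: WHERE runs before GROUP BY, so aggregates aren't available there

Fix: Move the aggregate condition to a HAVING clause

Corrected query:
SELECT category, SUM(price) FROM products GROUP BY category HAVING SUM(price) > 1290.27

Result:
category    | SUM(price)
------------+-----------
Electronics | 2769.83   
Sports      | 4770.6    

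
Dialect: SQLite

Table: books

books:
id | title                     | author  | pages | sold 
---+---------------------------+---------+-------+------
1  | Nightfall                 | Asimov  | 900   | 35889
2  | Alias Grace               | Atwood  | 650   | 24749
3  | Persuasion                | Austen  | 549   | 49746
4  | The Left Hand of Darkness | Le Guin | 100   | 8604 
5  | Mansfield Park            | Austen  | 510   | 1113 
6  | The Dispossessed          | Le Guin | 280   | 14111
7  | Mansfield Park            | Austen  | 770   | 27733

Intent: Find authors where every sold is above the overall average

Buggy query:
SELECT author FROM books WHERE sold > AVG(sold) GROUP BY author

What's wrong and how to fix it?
Bug: AVG() is an aggregate; it can't sit directly in WHERE

Fix: Compute the overall average in a scalar subquery and compare each group's MIN against it in HAVING

Corrected query:
SELECT author FROM books GROUP BY author HAVING MIN(sold) > (SELECT AVG(sold) FROM books)

Result:
author
------
Asimov
Atwood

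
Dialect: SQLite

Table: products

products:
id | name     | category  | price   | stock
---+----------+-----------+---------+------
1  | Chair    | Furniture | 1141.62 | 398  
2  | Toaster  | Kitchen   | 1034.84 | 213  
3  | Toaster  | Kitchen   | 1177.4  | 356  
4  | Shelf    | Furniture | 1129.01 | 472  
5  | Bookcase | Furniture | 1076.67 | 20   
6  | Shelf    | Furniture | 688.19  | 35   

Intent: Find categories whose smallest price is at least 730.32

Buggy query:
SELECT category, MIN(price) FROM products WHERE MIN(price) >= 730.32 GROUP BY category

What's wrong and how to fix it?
Bug: MIN() in WHERE is a misuse of aggregate

Fix: Replace WHERE with HAVING after the GROUP BY

Corrected query:
SELECT category, MIN(price) FROM products GROUP BY category HAVING MIN(price) >= 730.32

Result:
category | MIN(price)
---------+-----------
Kitchen  | 1034.84   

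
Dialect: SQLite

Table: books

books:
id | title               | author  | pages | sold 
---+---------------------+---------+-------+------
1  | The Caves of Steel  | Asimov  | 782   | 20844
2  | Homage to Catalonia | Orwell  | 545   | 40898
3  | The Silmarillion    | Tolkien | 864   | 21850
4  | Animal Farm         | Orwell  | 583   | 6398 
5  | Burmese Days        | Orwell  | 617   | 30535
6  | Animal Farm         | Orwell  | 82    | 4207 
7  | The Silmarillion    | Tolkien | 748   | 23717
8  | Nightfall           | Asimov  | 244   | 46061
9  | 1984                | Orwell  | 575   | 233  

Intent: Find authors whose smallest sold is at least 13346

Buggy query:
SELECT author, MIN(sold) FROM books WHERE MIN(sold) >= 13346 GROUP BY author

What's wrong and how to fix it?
Bug: MIN() in WHERE is a misuse of aggregate

Fix: Replace WHERE with HAVING after the GROUP BY

Corrected query:
SELECT author, MIN(sold) FROM books GROUP BY author HAVING MIN(sold) >= 13346

Result:
author  | MIN(sold)
--------+----------
Asimov  | 20844    
Tolkien | 21850    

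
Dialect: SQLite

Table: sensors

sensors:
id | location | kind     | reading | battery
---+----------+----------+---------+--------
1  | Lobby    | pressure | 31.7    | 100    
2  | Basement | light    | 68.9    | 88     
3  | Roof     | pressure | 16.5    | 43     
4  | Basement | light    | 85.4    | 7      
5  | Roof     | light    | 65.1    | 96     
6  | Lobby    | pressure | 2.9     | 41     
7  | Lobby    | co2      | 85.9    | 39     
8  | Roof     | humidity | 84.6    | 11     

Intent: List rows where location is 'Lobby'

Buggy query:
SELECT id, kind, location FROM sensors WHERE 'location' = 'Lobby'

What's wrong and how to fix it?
Bug: Single quotes denote string literals in SQL; the column name is being compared as a constant string

Fix: Reference the column as location without single quotes

Corrected query:
SELECT id, kind, location FROM sensors WHERE location = 'Lobby'

Result:
id | kind     | location
---+----------+---------
1  | pressure | Lobby   
6  | pressure | Lobby   
7  | co2      | Lobby   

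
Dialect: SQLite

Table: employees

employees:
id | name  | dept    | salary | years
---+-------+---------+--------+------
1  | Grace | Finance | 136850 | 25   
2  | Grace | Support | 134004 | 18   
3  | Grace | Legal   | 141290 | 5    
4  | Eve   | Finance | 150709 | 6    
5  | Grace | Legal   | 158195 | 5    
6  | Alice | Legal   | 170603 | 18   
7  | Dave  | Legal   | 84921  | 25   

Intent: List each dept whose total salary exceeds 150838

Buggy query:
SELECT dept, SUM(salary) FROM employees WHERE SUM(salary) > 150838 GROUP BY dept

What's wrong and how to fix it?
Bug: WHERE runs before GROUP BY, so aggregates aren't available there

Fix: Use HAVING (which filters groups after aggregation) instead of WHERE

Corrected query:
SELECT dept, SUM(salary) FROM employees GROUP BY dept HAVING SUM(salary) > 150838

Result:
dept    | SUM(salary)
--------+------------
Finance | 287559     
Legal   | 555009     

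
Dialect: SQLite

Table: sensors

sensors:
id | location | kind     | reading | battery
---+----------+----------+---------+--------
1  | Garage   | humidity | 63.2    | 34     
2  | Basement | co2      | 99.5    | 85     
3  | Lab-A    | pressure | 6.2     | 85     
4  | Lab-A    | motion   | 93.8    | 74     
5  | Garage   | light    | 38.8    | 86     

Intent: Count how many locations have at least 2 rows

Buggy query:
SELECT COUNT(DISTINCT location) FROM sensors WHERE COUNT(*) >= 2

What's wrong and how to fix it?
Bug: WHERE filters individual rows, not groups, so a group-level COUNT is invalid there

Fix: Use a subquery that GROUPs and filters with HAVING, then count its rows

Corrected query:
SELECT COUNT(*) FROM (SELECT location FROM sensors GROUP BY location HAVING COUNT(*) >= 2)

Result:
COUNT(*)
--------
2       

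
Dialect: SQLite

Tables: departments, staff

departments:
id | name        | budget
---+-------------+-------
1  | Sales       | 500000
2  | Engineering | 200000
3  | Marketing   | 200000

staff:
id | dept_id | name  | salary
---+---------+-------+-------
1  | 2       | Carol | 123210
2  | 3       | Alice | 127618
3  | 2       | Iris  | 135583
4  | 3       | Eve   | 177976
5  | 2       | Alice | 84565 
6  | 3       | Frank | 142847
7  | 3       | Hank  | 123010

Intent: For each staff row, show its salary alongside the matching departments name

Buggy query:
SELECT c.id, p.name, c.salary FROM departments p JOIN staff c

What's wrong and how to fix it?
Bug: JOIN with no ON clause produces a cartesian product; every staff row pairs with every departments row

Fix: Specify the join condition linking the foreign key to the parent id

Corrected query:
SELECT c.id, p.name, c.salary FROM departments p JOIN staff c ON c.dept_id = p.id

Result:
id | name        | salary
---+-------------+-------
1  | Engineering | 123210
2  | Marketing   | 127618
3  | Engineering | 135583
4  | Marketing   | 177976
5  | Engineering | 84565 
6  | Marketing   | 142847
7  | Marketing   | 123010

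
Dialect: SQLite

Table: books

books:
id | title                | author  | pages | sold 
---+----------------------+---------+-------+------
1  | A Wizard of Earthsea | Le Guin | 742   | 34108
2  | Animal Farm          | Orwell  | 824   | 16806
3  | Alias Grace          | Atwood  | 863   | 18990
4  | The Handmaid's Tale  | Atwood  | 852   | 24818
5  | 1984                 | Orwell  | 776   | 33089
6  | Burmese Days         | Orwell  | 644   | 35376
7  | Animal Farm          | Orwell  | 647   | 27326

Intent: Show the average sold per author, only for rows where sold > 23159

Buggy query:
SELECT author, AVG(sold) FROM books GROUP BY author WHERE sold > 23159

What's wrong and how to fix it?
Bug: Row-level WHERE must come before GROUP BY in the clause order

Fix: Place WHERE between FROM and GROUP BY

Corrected query:
SELECT author, AVG(sold) FROM books WHERE sold > 23159 GROUP BY author

Result:
author  | AVG(sold)   
--------+-------------
Atwood  | 24818       
Le Guin | 34108       
Orwell  | 31930.333333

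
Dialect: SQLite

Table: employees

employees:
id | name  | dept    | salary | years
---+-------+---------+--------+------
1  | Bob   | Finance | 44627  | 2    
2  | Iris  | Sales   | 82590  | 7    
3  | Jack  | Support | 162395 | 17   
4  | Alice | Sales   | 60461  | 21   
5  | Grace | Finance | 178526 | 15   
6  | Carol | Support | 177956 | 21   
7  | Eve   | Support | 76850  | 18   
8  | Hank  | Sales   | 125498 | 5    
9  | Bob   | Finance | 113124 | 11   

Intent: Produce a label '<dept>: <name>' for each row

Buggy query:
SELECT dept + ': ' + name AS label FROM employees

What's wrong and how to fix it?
Bug: '+' is numeric addition; on text columns SQLite converts them to 0 instead of concatenating

Fix: Replace + with || to concatenate text

Corrected query:
SELECT dept || ': ' || name AS label FROM employees

Result:
label         
--------------
Finance: Bob  
Sales: Iris   
Support: Jack 
Sales: Alice  
Finance: Grace
Support: Carol
Support: Eve  
Sales: Hank   
Finance: Bob  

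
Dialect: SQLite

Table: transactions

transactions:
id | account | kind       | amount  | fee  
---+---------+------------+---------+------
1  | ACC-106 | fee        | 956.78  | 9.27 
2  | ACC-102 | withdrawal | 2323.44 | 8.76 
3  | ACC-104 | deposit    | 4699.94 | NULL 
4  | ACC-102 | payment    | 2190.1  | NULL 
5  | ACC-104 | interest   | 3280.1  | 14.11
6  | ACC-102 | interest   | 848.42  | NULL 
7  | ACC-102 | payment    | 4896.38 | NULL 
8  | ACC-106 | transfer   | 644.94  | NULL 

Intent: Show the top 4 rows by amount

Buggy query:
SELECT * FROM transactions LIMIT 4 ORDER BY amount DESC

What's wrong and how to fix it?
Bug: ORDER BY cannot follow LIMIT; LIMIT is the final clause

Fix: Sort with ORDER BY, then apply LIMIT

Corrected query:
SELECT * FROM transactions ORDER BY amount DESC LIMIT 4

Result:
id | account | kind       | amount  | fee  
---+---------+------------+---------+------
7  | ACC-102 | payment    | 4896.38 | NULL 
3  | ACC-104 | deposit    | 4699.94 | NULL 
5  | ACC-104 | interest   | 3280.1  | 14.11
2  | ACC-102 | withdrawal | 2323.44 | 8.76 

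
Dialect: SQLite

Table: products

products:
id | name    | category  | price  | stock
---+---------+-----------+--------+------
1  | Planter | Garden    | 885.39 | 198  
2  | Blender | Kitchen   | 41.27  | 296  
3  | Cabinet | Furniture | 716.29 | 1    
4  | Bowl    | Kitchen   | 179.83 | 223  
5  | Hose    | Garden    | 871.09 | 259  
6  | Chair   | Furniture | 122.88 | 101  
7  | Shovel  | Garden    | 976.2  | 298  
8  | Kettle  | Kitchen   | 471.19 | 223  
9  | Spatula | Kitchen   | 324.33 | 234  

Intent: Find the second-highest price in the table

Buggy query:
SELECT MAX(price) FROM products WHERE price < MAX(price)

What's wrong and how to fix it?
Bug: The inner MAX is an aggregate inside WHERE, which is not allowed

Fix: Compute the overall MAX in a subquery, then take MAX of rows below it

Corrected query:
SELECT MAX(price) FROM products WHERE price < (SELECT MAX(price) FROM products)

Result:
MAX(price)
----------
885.39    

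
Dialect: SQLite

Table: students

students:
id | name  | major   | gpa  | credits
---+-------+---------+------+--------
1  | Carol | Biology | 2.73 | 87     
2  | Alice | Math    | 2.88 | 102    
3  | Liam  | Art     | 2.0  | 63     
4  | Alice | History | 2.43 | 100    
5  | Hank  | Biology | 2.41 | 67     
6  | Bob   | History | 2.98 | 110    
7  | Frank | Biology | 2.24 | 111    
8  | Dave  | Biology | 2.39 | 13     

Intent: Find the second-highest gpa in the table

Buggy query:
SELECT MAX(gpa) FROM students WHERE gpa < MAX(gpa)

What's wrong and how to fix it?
Bug: The inner MAX is an aggregate inside WHERE, which is not allowed

Fix: Put the inner MAX in a scalar subquery

Corrected query:
SELECT MAX(gpa) FROM students WHERE gpa < (SELECT MAX(gpa) FROM students)

Result:
MAX(gpa)
--------
2.88    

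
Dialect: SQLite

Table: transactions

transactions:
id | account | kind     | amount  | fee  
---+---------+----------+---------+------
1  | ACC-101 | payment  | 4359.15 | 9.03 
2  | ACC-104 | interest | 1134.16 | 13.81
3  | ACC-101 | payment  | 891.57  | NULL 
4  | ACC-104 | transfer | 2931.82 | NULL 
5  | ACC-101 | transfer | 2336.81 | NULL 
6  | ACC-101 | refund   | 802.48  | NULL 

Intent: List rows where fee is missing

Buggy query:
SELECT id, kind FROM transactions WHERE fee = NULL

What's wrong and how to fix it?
Bug: Comparing to NULL with '=' never matches; NULL = NULL is unknown, not true

Fix: Replace '= NULL' with 'IS NULL'

Corrected query:
SELECT id, kind FROM transactions WHERE fee IS NULL

Result:
id | kind    
---+---------
3  | payment 
4  | transfer
5  | transfer
6  | refund  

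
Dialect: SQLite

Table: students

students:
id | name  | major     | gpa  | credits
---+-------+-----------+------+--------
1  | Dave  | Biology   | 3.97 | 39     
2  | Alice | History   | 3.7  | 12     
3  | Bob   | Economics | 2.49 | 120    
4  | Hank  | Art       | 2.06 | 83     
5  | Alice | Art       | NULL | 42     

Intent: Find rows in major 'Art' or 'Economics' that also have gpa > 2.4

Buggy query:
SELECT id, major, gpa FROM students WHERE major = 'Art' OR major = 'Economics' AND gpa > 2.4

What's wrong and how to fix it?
Bug: Without parentheses, AND is evaluated before OR, so the gpa filter only applies to the 'Economics' branch

Fix: Add parentheses around the OR so the AND applies to both alternatives

Corrected query:
SELECT id, major, gpa FROM students WHERE (major = 'Art' OR major = 'Economics') AND gpa > 2.4

Result:
id | major     | gpa 
---+-----------+-----
3  | Economics | 2.49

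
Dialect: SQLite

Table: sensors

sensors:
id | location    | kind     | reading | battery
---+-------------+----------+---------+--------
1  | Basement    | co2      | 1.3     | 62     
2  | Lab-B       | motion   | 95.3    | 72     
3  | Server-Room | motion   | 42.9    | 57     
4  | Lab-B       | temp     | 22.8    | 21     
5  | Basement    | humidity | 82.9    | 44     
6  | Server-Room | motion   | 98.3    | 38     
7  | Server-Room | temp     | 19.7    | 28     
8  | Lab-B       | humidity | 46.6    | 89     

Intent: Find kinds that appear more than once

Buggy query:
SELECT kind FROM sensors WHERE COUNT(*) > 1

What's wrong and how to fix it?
Bug: COUNT(*) is an aggregate and cannot be used in WHERE

Fix: GROUP BY kind, then filter groups with HAVING COUNT(*) > 1

Corrected query:
SELECT kind FROM sensors GROUP BY kind HAVING COUNT(*) > 1

Result:
kind    
--------
humidity
motion  
temp    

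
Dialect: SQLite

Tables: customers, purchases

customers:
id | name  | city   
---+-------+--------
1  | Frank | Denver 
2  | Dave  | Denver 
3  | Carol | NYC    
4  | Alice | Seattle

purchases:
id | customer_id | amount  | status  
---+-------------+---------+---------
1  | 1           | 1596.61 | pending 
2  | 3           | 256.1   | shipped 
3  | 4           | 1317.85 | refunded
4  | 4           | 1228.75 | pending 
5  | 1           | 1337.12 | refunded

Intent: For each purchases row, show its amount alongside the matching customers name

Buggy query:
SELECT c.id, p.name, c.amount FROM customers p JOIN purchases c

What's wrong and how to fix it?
Bug: Missing join condition: each purchases row is matched to all customers rows instead of just its own

Fix: Specify the join condition linking the foreign key to the parent id

Corrected query:
SELECT c.id, p.name, c.amount FROM customers p JOIN purchases c ON c.customer_id = p.id

Result:
id | name  | amount 
---+-------+--------
1  | Frank | 1596.61
2  | Carol | 256.1  
3  | Alice | 1317.85
4  | Alice | 1228.75
5  | Frank | 1337.12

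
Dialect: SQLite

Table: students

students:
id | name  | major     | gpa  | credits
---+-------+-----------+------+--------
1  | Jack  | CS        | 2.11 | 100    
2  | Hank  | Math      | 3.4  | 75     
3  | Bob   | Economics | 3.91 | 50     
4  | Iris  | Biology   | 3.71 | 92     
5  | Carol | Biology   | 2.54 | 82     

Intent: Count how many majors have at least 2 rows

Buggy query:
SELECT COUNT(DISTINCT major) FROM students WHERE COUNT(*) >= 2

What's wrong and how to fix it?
Bug: WHERE filters individual rows, not groups, so a group-level COUNT is invalid there

Fix: Group first with HAVING COUNT(*) >= 2, then COUNT the resulting groups

Corrected query:
SELECT COUNT(*) FROM (SELECT major FROM students GROUP BY major HAVING COUNT(*) >= 2)

Result:
COUNT(*)
--------
1       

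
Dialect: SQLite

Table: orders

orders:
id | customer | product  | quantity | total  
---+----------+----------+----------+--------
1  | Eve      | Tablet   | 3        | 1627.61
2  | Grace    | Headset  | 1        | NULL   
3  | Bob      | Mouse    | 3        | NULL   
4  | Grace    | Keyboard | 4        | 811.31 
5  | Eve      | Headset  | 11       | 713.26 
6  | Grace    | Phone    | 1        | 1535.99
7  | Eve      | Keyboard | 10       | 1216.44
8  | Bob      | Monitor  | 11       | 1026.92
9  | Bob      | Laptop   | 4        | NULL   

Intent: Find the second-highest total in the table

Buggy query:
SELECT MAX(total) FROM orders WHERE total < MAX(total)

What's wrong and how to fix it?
Bug: The inner MAX is an aggregate inside WHERE, which is not allowed

Fix: Compute the overall MAX in a subquery, then take MAX of rows below it

Corrected query:
SELECT MAX(total) FROM orders WHERE total < (SELECT MAX(total) FROM orders)

Result:
MAX(total)
----------
1535.99   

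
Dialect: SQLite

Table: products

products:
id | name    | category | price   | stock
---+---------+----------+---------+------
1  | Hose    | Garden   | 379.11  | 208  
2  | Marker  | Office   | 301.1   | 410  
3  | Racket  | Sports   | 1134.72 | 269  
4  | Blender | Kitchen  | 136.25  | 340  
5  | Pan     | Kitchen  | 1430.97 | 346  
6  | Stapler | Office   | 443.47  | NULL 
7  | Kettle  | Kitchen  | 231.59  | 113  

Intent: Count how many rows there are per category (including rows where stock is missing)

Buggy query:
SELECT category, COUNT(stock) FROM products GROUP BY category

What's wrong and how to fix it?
Bug: COUNT(column) counts non-NULL values only; rows with NULL stock aren't counted

Fix: Replace COUNT(stock) with COUNT(*)

Corrected query:
SELECT category, COUNT(*) FROM products GROUP BY category

Result:
category | COUNT(*)
---------+---------
Garden   | 1       
Kitchen  | 3       
Office   | 2       
Sports   | 1       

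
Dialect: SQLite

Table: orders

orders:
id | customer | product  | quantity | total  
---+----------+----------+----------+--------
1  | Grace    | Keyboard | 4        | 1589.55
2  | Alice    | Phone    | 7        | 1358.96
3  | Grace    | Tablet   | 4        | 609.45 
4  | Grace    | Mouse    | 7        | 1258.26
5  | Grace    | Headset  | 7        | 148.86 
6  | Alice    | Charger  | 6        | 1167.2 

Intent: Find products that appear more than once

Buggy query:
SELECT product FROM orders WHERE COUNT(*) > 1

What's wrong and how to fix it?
Bug: WHERE can't reference COUNT(*); aggregates are computed after WHERE

Fix: GROUP BY product, then filter groups with HAVING COUNT(*) > 1

Corrected query:
SELECT product FROM orders GROUP BY product HAVING COUNT(*) > 1

Result:
(no rows)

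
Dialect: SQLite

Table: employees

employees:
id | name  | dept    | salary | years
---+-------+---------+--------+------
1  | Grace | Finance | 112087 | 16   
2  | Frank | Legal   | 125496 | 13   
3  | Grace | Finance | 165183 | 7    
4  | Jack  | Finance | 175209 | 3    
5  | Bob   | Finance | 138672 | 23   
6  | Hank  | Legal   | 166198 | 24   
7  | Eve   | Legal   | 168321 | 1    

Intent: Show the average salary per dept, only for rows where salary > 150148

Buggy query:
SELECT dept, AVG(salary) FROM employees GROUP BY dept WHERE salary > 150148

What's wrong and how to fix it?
Bug: WHERE cannot follow GROUP BY

Fix: Move the WHERE clause before GROUP BY

Corrected query:
SELECT dept, AVG(salary) FROM employees WHERE salary > 150148 GROUP BY dept

Result:
dept    | AVG(salary)
--------+------------
Finance | 170196     
Legal   | 167259.5   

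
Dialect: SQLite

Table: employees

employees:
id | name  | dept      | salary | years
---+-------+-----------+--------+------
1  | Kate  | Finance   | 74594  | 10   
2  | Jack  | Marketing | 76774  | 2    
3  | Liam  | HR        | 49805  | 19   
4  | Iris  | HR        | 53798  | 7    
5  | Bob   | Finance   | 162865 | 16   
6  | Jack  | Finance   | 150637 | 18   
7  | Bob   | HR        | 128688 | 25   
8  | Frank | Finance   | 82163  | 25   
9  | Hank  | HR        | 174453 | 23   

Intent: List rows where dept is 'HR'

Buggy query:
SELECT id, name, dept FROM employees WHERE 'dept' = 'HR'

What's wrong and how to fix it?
Bug: 'dept' in single quotes is a string literal, not the column; the comparison is literal-vs-literal and never true

Fix: Remove the quotes around the column name (or use double quotes for an identifier)

Corrected query:
SELECT id, name, dept FROM employees WHERE dept = 'HR'

Result:
id | name | dept
---+------+-----
3  | Liam | HR  
4  | Iris | HR  
7  | Bob  | HR  
9  | Hank | HR  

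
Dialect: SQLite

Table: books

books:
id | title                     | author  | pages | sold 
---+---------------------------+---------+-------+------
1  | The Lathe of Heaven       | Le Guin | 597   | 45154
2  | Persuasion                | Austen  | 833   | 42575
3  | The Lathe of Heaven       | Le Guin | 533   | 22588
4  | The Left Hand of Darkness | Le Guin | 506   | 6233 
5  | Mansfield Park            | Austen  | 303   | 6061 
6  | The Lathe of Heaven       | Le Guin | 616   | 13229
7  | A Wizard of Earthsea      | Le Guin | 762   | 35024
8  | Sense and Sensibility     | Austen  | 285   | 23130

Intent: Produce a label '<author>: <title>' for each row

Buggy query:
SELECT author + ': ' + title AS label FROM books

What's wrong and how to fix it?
Bug: '+' is numeric addition; on text columns SQLite converts them to 0 instead of concatenating

Fix: Replace + with || to concatenate text

Corrected query:
SELECT author || ': ' || title AS label FROM books

Result:
label                             
----------------------------------
Le Guin: The Lathe of Heaven      
Austen: Persuasion                
Le Guin: The Lathe of Heaven      
Le Guin: The Left Hand of Darkness
Austen: Mansfield Park            
Le Guin: The Lathe of Heaven      
Le Guin: A Wizard of Earthsea     
Austen: Sense and Sensibility     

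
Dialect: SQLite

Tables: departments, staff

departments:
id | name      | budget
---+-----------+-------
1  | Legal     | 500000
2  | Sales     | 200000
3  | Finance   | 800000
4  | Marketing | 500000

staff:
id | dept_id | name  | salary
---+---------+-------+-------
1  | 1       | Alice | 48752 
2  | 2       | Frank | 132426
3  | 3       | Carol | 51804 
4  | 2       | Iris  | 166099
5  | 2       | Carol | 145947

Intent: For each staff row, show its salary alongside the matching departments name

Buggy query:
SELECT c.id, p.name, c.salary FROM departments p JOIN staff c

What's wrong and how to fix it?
Bug: JOIN with no ON clause produces a cartesian product; every staff row pairs with every departments row

Fix: Specify the join condition linking the foreign key to the parent id

Corrected query:
SELECT c.id, p.name, c.salary FROM departments p JOIN staff c ON c.dept_id = p.id

Result:
id | name    | salary
---+---------+-------
1  | Legal   | 48752 
2  | Sales   | 132426
3  | Finance | 51804 
4  | Sales   | 166099
5  | Sales   | 145947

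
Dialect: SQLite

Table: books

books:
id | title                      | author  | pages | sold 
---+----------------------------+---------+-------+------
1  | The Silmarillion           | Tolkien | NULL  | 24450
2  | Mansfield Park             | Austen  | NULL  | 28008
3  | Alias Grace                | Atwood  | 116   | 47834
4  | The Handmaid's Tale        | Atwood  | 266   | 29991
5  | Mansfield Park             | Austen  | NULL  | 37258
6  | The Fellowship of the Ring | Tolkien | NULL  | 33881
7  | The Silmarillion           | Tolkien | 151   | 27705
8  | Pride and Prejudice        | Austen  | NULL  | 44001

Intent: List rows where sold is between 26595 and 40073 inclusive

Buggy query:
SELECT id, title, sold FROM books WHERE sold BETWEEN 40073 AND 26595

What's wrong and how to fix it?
Bug: BETWEEN expects the lower bound first; with 40073 AND 26595 the range is empty

Fix: Write BETWEEN 26595 AND 40073

Corrected query:
SELECT id, title, sold FROM books WHERE sold BETWEEN 26595 AND 40073

Result:
id | title                      | sold 
---+----------------------------+------
2  | Mansfield Park             | 28008
4  | The Handmaid's Tale        | 29991
5  | Mansfield Park             | 37258
6  | The Fellowship of the Ring | 33881
7  | The Silmarillion           | 27705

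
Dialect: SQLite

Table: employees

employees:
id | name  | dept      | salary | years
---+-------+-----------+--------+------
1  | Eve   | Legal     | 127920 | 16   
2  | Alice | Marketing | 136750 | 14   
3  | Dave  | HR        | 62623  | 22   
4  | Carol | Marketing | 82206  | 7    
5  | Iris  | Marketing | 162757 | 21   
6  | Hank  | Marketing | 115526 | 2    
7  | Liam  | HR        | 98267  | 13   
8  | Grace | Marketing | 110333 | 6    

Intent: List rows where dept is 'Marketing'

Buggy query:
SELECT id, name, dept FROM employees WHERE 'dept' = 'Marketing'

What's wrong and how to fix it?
Bug: 'dept' in single quotes is a string literal, not the column; the comparison is literal-vs-literal and never true

Fix: Reference the column as dept without single quotes

Corrected query:
SELECT id, name, dept FROM employees WHERE dept = 'Marketing'

Result:
id | name  | dept     
---+-------+----------
2  | Alice | Marketing
4  | Carol | Marketing
5  | Iris  | Marketing
6  | Hank  | Marketing
8  | Grace | Marketing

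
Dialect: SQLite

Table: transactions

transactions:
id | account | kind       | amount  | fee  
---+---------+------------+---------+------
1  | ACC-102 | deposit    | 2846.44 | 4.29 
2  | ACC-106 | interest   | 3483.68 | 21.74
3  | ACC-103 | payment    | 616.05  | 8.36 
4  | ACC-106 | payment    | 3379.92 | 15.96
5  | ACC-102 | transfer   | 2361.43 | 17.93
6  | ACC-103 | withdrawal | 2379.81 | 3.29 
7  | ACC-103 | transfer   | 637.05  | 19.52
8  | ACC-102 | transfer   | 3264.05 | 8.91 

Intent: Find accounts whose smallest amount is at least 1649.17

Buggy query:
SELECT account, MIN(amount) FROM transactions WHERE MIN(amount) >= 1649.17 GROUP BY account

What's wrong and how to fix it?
Bug: Aggregates like MIN are computed per group after WHERE runs

Fix: Replace WHERE with HAVING after the GROUP BY

Corrected query:
SELECT account, MIN(amount) FROM transactions GROUP BY account HAVING MIN(amount) >= 1649.17

Result:
account | MIN(amount)
--------+------------
ACC-102 | 2361.43    
ACC-106 | 3379.92    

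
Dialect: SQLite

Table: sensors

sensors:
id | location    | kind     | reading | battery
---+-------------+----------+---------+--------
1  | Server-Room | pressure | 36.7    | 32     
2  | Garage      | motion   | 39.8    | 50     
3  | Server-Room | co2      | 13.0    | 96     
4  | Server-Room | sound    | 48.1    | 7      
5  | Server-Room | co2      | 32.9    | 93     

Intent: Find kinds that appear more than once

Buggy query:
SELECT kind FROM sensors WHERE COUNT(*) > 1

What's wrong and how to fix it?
Bug: WHERE can't reference COUNT(*); aggregates are computed after WHERE

Fix: Group first, then use HAVING for the count condition

Corrected query:
SELECT kind FROM sensors GROUP BY kind HAVING COUNT(*) > 1

Result:
kind
----
co2 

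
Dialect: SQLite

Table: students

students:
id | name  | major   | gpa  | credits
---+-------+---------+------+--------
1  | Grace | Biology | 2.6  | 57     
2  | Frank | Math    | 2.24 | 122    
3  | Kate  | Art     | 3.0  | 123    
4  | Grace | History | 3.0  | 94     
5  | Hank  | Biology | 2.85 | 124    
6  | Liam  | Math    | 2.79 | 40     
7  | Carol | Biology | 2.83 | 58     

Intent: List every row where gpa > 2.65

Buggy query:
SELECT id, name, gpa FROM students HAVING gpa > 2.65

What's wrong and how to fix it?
Bug: HAVING filters the output of aggregation, but this query has no GROUP BY and no aggregate functions, so SQLite rejects it (HAVING clause on a non-aggregate query); the condition here is per row

Fix: Replace HAVING with WHERE since the condition applies to individual rows

Corrected query:
SELECT id, name, gpa FROM students WHERE gpa > 2.65

Result:
id | name  | gpa 
---+-------+-----
3  | Kate  | 3   
4  | Grace | 3   
5  | Hank  | 2.85
6  | Liam  | 2.79
7  | Carol | 2.83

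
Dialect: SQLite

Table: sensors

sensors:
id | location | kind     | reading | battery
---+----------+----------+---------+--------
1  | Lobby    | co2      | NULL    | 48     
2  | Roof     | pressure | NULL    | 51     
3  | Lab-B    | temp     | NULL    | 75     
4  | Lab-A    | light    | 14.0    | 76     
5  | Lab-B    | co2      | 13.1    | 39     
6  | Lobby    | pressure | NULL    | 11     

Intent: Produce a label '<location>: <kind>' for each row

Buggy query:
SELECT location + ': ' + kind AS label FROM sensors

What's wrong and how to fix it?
Bug: '+' is numeric addition; on text columns SQLite converts them to 0 instead of concatenating

Fix: Replace + with || to concatenate text

Corrected query:
SELECT location || ': ' || kind AS label FROM sensors

Result:
label          
---------------
Lobby: co2     
Roof: pressure 
Lab-B: temp    
Lab-A: light   
Lab-B: co2     
Lobby: pressure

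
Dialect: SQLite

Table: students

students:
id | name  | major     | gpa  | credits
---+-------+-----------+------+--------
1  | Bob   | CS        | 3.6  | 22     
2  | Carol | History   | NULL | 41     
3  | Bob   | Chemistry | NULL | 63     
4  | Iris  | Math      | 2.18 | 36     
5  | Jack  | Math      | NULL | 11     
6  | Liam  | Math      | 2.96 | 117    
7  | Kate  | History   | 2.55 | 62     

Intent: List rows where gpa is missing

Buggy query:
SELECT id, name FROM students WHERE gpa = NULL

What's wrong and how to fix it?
Bug: '= NULL' is always unknown in SQL three-valued logic, so no rows match

Fix: Replace '= NULL' with 'IS NULL'

Corrected query:
SELECT id, name FROM students WHERE gpa IS NULL

Result:
id | name 
---+------
2  | Carol
3  | Bob  
5  | Jack 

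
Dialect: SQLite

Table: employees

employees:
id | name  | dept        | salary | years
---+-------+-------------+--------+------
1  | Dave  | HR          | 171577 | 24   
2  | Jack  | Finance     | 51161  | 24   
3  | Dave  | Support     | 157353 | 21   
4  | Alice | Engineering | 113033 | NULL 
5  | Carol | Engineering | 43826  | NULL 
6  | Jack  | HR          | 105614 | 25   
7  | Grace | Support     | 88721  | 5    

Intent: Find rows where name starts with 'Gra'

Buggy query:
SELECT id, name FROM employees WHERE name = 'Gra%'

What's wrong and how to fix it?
Bug: '=' compares the literal string including the % character; pattern matching needs LIKE

Fix: Use LIKE for wildcard pattern matching

Corrected query:
SELECT id, name FROM employees WHERE name LIKE 'Gra%'

Result:
id | name 
---+------
7  | Grace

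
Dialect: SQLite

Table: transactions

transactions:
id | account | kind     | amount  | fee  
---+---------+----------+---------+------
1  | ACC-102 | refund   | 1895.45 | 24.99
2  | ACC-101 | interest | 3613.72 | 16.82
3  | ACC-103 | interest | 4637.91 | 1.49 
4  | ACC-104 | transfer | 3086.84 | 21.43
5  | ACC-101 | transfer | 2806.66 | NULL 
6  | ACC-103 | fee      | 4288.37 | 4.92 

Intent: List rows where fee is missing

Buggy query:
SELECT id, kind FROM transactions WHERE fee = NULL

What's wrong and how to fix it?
Bug: Comparing to NULL with '=' never matches; NULL = NULL is unknown, not true

Fix: Replace '= NULL' with 'IS NULL'

Corrected query:
SELECT id, kind FROM transactions WHERE fee IS NULL

Result:
id | kind    
---+---------
5  | transfer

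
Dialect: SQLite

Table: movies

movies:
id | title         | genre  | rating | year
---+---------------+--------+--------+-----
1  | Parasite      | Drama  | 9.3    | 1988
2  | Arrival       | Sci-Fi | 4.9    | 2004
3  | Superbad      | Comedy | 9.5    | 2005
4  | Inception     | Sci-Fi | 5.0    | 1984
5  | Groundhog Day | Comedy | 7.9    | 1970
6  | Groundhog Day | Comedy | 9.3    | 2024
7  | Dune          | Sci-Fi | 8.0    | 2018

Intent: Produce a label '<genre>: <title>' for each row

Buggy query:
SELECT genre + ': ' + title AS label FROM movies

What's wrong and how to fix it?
Bug: SQLite uses || for string concatenation; + coerces text to numbers (yielding 0)

Fix: Replace + with || to concatenate text

Corrected query:
SELECT genre || ': ' || title AS label FROM movies

Result:
label                
---------------------
Drama: Parasite      
Sci-Fi: Arrival      
Comedy: Superbad     
Sci-Fi: Inception    
Comedy: Groundhog Day
Comedy: Groundhog Day
Sci-Fi: Dune         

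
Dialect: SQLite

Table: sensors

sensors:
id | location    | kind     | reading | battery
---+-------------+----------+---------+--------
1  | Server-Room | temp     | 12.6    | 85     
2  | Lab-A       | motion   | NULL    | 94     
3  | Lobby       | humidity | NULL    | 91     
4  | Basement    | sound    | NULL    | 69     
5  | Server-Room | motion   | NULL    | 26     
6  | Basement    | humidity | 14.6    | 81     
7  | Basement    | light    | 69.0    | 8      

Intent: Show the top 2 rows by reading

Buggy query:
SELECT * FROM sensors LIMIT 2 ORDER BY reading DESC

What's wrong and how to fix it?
Bug: ORDER BY cannot follow LIMIT; LIMIT is the final clause

Fix: Sort with ORDER BY, then apply LIMIT

Corrected query:
SELECT * FROM sensors ORDER BY reading DESC LIMIT 2

Result:
id | location | kind     | reading | battery
---+----------+----------+---------+--------
7  | Basement | light    | 69      | 8      
6  | Basement | humidity | 14.6    | 81     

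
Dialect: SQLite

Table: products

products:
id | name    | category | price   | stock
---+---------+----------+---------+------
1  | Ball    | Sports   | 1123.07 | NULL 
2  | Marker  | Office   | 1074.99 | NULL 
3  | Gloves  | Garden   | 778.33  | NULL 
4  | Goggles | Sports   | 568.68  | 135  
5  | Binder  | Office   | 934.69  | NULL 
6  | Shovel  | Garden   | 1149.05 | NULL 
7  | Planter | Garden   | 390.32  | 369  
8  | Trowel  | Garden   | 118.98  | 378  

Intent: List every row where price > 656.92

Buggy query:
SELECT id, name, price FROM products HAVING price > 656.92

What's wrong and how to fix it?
Bug: HAVING filters the output of aggregation, but this query has no GROUP BY and no aggregate functions, so SQLite rejects it (HAVING clause on a non-aggregate query); the condition here is per row

Fix: Use WHERE for row-level filtering

Corrected query:
SELECT id, name, price FROM products WHERE price > 656.92

Result:
id | name   | price  
---+--------+--------
1  | Ball   | 1123.07
2  | Marker | 1074.99
3  | Gloves | 778.33 
5  | Binder | 934.69 
6  | Shovel | 1149.05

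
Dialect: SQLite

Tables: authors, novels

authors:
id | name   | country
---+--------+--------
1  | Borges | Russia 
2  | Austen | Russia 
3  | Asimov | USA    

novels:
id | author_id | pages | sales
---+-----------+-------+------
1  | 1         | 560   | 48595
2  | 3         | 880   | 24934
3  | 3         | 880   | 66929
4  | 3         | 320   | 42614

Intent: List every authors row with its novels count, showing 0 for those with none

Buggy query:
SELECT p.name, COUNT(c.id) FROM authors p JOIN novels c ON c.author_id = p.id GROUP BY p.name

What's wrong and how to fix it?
Bug: INNER JOIN drops authors rows that have no matching novels rows

Fix: Use LEFT JOIN so parents without children still appear (COUNT(c.id) gives 0)

Corrected query:
SELECT p.name, COUNT(c.id) FROM authors p LEFT JOIN novels c ON c.author_id = p.id GROUP BY p.name

Result:
name   | COUNT(c.id)
-------+------------
Asimov | 3          
Austen | 0          
Borges | 1          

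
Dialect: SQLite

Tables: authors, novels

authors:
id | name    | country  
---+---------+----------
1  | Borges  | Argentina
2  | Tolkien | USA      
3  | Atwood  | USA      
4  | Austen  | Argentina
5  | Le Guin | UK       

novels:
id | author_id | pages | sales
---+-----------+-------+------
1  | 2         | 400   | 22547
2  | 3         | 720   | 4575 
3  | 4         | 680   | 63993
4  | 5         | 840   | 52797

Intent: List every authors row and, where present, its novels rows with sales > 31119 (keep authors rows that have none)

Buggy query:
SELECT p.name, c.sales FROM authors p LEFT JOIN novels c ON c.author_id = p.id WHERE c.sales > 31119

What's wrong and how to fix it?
Bug: A WHERE condition on the right-hand table after LEFT JOIN drops unmatched parents

Fix: Put 'c.sales > 31119' in the JOIN's ON clause instead of WHERE

Corrected query:
SELECT p.name, c.sales FROM authors p LEFT JOIN novels c ON c.author_id = p.id AND c.sales > 31119

Result:
name    | sales
--------+------
Borges  | NULL 
Tolkien | NULL 
Atwood  | NULL 
Austen  | 63993
Le Guin | 52797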